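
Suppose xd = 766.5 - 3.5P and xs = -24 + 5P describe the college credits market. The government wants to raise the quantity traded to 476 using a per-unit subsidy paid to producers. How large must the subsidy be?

At x = 476, invert demand for the buyer price: Pb = (766.5 − 476)/3.5 = 83; invert supply for the seller price: Ps = (476 − (-24))/5 = 100.
The subsidy must fill the gap: s = Ps − Pb = 100 − 83 = 17.

Required subsidy s = 17 per unit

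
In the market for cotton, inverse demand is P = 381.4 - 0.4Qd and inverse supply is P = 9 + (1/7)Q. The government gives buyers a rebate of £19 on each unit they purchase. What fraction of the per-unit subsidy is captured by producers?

Producer share = 5/19

Pre-subsidy: 381.4 - 0.4Q = 9 + (1/7)Q gives Q* = 686 and P* = 107.
With the rebate, buyers effectively pay Pb = Ps − 19, where Ps is the price sellers receive.
On the curves, Pb = 381.4 - 0.4Q and Ps = 9 + (1/7)Q; the wedge Ps − Pb = 19 gives 9 + (1/7)Q − (381.4 - 0.4Q) = 19, so Q' = 721.
Then Pb = 381.4 − 0.4·721 = 93 and Ps = 9 + (1/7)·721 = 112.
Buyers' price falls by P* − Pb = 107 − 93 = 14; sellers' price rises by Ps − P* = 112 − 107 = 5.
So producers capture 5/19 = 5/19 of each unit of subsidy.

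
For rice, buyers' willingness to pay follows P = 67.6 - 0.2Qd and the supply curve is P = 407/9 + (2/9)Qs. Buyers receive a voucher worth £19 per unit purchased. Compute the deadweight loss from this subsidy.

Deadweight loss = £427.5

Pre-subsidy: 67.6 - 0.2Q = 407/9 + (2/9)Q gives Q* = 53 and P* = 57.
With the rebate, buyers effectively pay Pb = Ps − 19, where Ps is the price sellers receive.
On the curves, Pb = 67.6 - 0.2Q and Ps = 407/9 + (2/9)Q; the wedge Ps − Pb = 19 gives 407/9 + (2/9)Q − (67.6 - 0.2Q) = 19, so Q' = 98.
Then Pb = 67.6 − 0.2·98 = 48 and Ps = 407/9 + (2/9)·98 = 67.
The subsidy expands output by 98 − 53 = 45 past the efficient level; on those units the gap between marginal cost and willingness to pay runs from 0 up to 19.
DWL = ½ × 19 × 45 = 427.5.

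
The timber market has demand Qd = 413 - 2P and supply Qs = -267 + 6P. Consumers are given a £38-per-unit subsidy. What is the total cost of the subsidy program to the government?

Government cost = £11400

Pre-subsidy: 413 - 2P = -267 + 6P gives P* = 85, Q* = 243.
With the rebate, buyers effectively pay Pb = Ps − 38, where Ps is the price sellers receive.
Demand in terms of Ps becomes Qd = 413 − 2(Ps − 38) = 489 - 2Ps. Setting this equal to supply: 489 - 2Ps = -267 + 6Ps, so Ps = 94.5.
Buyers pay Pb = 94.5 − 38 = 56.5; Q' = -267 + 6·94.5 = 300.
Government outlay = subsidy × quantity = 38 × 300 = 11400.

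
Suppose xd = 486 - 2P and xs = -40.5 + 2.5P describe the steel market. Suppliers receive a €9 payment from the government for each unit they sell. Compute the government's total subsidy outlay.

Pre-subsidy: 486 - 2P = -40.5 + 2.5P gives P* = 117, x* = 252.
With the subsidy, sellers receive Ps = Pb + 9 for each unit, where Pb is the price buyers pay.
Supply in terms of Pb becomes xs = -40.5 + 2.5(Pb + 9) = -18 + 2.5Pb. Setting this equal to demand: 486 - 2Pb = -18 + 2.5Pb, so Pb = 112.
Sellers receive Ps = 112 + 9 = 121; x' = 486 − 2·112 = 262.
Government outlay = subsidy × quantity = 9 × 262 = 2358.

Government cost = €2358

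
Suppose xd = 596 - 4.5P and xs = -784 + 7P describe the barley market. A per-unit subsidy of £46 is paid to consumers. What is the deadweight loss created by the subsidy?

Deadweight loss = £2898

Pre-subsidy: 596 - 4.5P = -784 + 7P gives P* = 120, x* = 56.
With the rebate, buyers effectively pay Pb = Ps − 46, where Ps is the price sellers receive.
Demand in terms of Ps becomes xd = 596 − 4.5(Ps − 46) = 803 - 4.5Ps. Setting this equal to supply: 803 - 4.5Ps = -784 + 7Ps, so Ps = 138.
Buyers pay Pb = 138 − 46 = 92; x' = -784 + 7·138 = 182.
The subsidy expands output by 182 − 56 = 126 past the efficient level; on those units the gap between marginal cost and willingness to pay runs from 0 up to 46.
DWL = ½ × 46 × 126 = 2898.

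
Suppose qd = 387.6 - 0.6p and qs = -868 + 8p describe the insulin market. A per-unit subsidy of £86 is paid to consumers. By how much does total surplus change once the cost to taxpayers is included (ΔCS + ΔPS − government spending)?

Pre-subsidy: 387.6 - 0.6p = -868 + 8p gives p* = 146, q* = 300.
With the rebate, buyers effectively pay pb = ps − 86, where ps is the price sellers receive.
Demand in terms of ps becomes qd = 387.6 − 0.6(ps − 86) = 439.2 - 0.6ps. Setting this equal to supply: 439.2 - 0.6ps = -868 + 8ps, so ps = 152.
Buyers pay pb = 152 − 86 = 66; q' = -868 + 8·152 = 348.
ΔCS = ½(300 + 348)(146 − 66) = 25920; ΔPS = ½(300 + 348)(152 − 146) = 1944.
Government spending = 86 × 348 = 29928.
Net change = 25920 + 1944 − 29928 = -2064. The loss equals the DWL triangle ½·86·48.

Net change in total surplus = -£2064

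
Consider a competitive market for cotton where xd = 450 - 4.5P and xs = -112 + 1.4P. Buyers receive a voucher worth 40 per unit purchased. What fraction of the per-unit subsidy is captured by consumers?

Pre-subsidy: 450 - 4.5P = -112 + 1.4P gives P* = 5620/59, x* = 1260/59.
With the rebate, buyers effectively pay Pb = Ps − 40, where Ps is the price sellers receive.
Demand in terms of Ps becomes xd = 450 − 4.5(Ps − 40) = 630 - 4.5Ps. Setting this equal to supply: 630 - 4.5Ps = -112 + 1.4Ps, so Ps = 7420/59.
Buyers pay Pb = 7420/59 − 40 = 5060/59; x' = -112 + 1.4·(7420/59) = 3780/59.
Buyers' price falls by P* − Pb = 5620/59 − 5060/59 = 560/59; sellers' price rises by Ps − P* = 7420/59 − 5620/59 = 1800/59.
So consumers capture (560/59)/40 = 14/59 of each unit of subsidy.

Consumer share = 14/59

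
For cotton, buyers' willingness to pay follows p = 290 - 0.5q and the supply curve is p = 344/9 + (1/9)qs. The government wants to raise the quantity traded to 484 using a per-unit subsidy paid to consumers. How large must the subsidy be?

Required subsidy s = 44 per unit

At q = 484, from the demand curve buyers pay pb = 290 − 0.5·484 = 48; from the supply curve sellers need ps = 344/9 + (1/9)·484 = 92.
The subsidy must fill the gap: s = ps − pb = 92 − 48 = 44.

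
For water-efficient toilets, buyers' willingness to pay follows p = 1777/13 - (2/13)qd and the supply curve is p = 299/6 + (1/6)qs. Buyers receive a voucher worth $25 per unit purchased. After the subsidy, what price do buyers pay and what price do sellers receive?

Pre-subsidy: 1777/13 - (2/13)q = 299/6 + (1/6)q gives q* = 271 and p* = 95.
With the rebate, buyers effectively pay pb = ps − 25, where ps is the price sellers receive.
On the curves, pb = 1777/13 - (2/13)q and ps = 299/6 + (1/6)q; the wedge ps − pb = 25 gives 299/6 + (1/6)q − (1777/13 - (2/13)q) = 25, so q' = 349.
Then pb = 1777/13 − (2/13)·349 = 83 and ps = 299/6 + (1/6)·349 = 108.

Buyers pay $83; sellers receive $108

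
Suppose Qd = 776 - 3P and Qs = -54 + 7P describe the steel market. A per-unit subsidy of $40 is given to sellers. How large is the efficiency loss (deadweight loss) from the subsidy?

Deadweight loss = $1680

Pre-subsidy: 776 - 3P = -54 + 7P gives P* = 83, Q* = 527.
With the subsidy, sellers receive Ps = Pb + 40 for each unit, where Pb is the price buyers pay.
Supply in terms of Pb becomes Qs = -54 + 7(Pb + 40) = 226 + 7Pb. Setting this equal to demand: 776 - 3Pb = 226 + 7Pb, so Pb = 55.
Sellers receive Ps = 55 + 40 = 95; Q' = 776 − 3·55 = 611.
The subsidy expands output by 611 − 527 = 84 past the efficient level; on those units the gap between marginal cost and willingness to pay runs from 0 up to 40.
DWL = ½ × 40 × 84 = 1680.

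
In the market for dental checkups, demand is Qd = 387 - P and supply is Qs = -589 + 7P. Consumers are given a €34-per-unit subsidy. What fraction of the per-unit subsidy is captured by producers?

Producer share = 0.125

Pre-subsidy: 387 - P = -589 + 7P gives P* = 122, Q* = 265.
With the rebate, buyers effectively pay Pb = Ps − 34, where Ps is the price sellers receive.
Demand in terms of Ps becomes Qd = 387 − 1(Ps − 34) = 421 - Ps. Setting this equal to supply: 421 - Ps = -589 + 7Ps, so Ps = 126.25.
Buyers pay Pb = 126.25 − 34 = 92.25; Q' = -589 + 7·126.25 = 294.75.
Buyers' price falls by P* − Pb = 122 − 92.25 = 29.75; sellers' price rises by Ps − P* = 126.25 − 122 = 4.25.
So producers capture 4.25/34 = 0.125 of each unit of subsidy.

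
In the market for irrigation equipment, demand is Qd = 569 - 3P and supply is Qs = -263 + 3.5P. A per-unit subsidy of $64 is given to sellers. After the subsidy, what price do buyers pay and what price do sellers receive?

Pre-subsidy: 569 - 3P = -263 + 3.5P gives P* = 128, Q* = 185.
With the subsidy, sellers receive Ps = Pb + 64 for each unit, where Pb is the price buyers pay.
Supply in terms of Pb becomes Qs = -263 + 3.5(Pb + 64) = -39 + 3.5Pb. Setting this equal to demand: 569 - 3Pb = -39 + 3.5Pb, so Pb = 1216/13.
Sellers receive Ps = 1216/13 + 64 = 2048/13; Q' = 569 − 3·(1216/13) = 3749/13.

Buyers pay 1216/13; sellers receive 2048/13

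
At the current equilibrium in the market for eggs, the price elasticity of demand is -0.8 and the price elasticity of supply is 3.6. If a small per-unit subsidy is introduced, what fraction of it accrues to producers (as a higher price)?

For a small subsidy around the equilibrium, the benefit split depends on the relative slopes, which at a point are proportional to the elasticities.
Buyer share = εs/(εs + |εd|) = 3.6/(3.6 + 0.8) = 9/11; seller share = |εd|/(εs + |εd|) = 2/11.
So producers capture 2/11 of the subsidy.

Producer share = 2/11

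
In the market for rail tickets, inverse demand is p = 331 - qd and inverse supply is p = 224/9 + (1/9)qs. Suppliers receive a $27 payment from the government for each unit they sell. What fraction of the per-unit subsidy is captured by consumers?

Consumer share = 0.9

Pre-subsidy: 331 - q = 224/9 + (1/9)q gives q* = 275.5 and p* = 55.5.
With the subsidy, sellers receive ps = pb + 27 for each unit, where pb is the price buyers pay.
On the curves, pb = 331 - q and ps = 224/9 + (1/9)q; the wedge ps − pb = 27 gives 224/9 + (1/9)q − (331 - q) = 27, so q' = 299.8.
Then pb = 331 − 1·299.8 = 31.2 and ps = 224/9 + (1/9)·299.8 = 58.2.
Buyers' price falls by p* − pb = 55.5 − 31.2 = 24.3; sellers' price rises by ps − p* = 58.2 − 55.5 = 2.7.
So consumers capture 24.3/27 = 0.9 of each unit of subsidy.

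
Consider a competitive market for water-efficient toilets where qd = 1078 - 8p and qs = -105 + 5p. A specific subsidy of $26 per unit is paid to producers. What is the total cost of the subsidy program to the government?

Pre-subsidy: 1078 - 8p = -105 + 5p gives p* = 91, q* = 350.
With the subsidy, sellers receive ps = pb + 26 for each unit, where pb is the price buyers pay.
Supply in terms of pb becomes qs = -105 + 5(pb + 26) = 25 + 5pb. Setting this equal to demand: 1078 - 8pb = 25 + 5pb, so pb = 81.
Sellers receive ps = 81 + 26 = 107; q' = 1078 − 8·81 = 430.
Government outlay = subsidy × quantity = 26 × 430 = 11180.

Government cost = $11180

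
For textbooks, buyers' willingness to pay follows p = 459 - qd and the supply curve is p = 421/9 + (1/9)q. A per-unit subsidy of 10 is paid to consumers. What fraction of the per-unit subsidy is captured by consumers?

Consumer share = 0.9

Pre-subsidy: 459 - q = 421/9 + (1/9)q gives q* = 371 and p* = 88.
With the rebate, buyers effectively pay pb = ps − 10, where ps is the price sellers receive.
On the curves, pb = 459 - q and ps = 421/9 + (1/9)q; the wedge ps − pb = 10 gives 421/9 + (1/9)q − (459 - q) = 10, so q' = 380.
Then pb = 459 − 1·380 = 79 and ps = 421/9 + (1/9)·380 = 89.
Buyers' price falls by p* − pb = 88 − 79 = 9; sellers' price rises by ps − p* = 89 − 88 = 1.
So consumers capture 9/10 = 0.9 of each unit of subsidy.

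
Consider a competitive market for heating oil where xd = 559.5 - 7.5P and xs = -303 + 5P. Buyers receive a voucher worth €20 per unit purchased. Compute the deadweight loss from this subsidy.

Deadweight loss = €600

Pre-subsidy: 559.5 - 7.5P = -303 + 5P gives P* = 69, x* = 42.
With the rebate, buyers effectively pay Pb = Ps − 20, where Ps is the price sellers receive.
Demand in terms of Ps becomes xd = 559.5 − 7.5(Ps − 20) = 709.5 - 7.5Ps. Setting this equal to supply: 709.5 - 7.5Ps = -303 + 5Ps, so Ps = 81.
Buyers pay Pb = 81 − 20 = 61; x' = -303 + 5·81 = 102.
The subsidy expands output by 102 − 42 = 60 past the efficient level; on those units the gap between marginal cost and willingness to pay runs from 0 up to 20.
DWL = ½ × 20 × 60 = 600.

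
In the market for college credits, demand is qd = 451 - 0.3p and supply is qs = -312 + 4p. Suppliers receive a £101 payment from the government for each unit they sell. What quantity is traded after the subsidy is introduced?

Pre-subsidy: 451 - 0.3p = -312 + 4p gives p* = 7630/43, q* = 17104/43.
With the subsidy, sellers receive ps = pb + 101 for each unit, where pb is the price buyers pay.
Supply in terms of pb becomes qs = -312 + 4(pb + 101) = 92 + 4pb. Setting this equal to demand: 451 - 0.3pb = 92 + 4pb, so pb = 3590/43.
Sellers receive ps = 3590/43 + 101 = 7933/43; q' = 451 − 0.3·(3590/43) = 18316/43.

q' = 18316/43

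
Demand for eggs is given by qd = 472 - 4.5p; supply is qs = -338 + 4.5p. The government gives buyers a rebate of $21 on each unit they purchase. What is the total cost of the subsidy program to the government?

Government cost = $2399.25

Pre-subsidy: 472 - 4.5p = -338 + 4.5p gives p* = 90, q* = 67.
With the rebate, buyers effectively pay pb = ps − 21, where ps is the price sellers receive.
Demand in terms of ps becomes qd = 472 − 4.5(ps − 21) = 566.5 - 4.5ps. Setting this equal to supply: 566.5 - 4.5ps = -338 + 4.5ps, so ps = 100.5.
Buyers pay pb = 100.5 − 21 = 79.5; q' = -338 + 4.5·100.5 = 114.25.
Government outlay = subsidy × quantity = 21 × 114.25 = 2399.25.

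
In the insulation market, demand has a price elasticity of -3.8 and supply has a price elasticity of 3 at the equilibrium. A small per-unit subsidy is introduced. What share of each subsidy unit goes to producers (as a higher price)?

For a small subsidy around the equilibrium, the benefit split depends on the relative slopes, which at a point are proportional to the elasticities.
Buyer share = εs/(εs + |εd|) = 3/(3 + 3.8) = 15/34; seller share = |εd|/(εs + |εd|) = 19/34.
So producers capture 19/34 of the subsidy.

Producer share = 19/34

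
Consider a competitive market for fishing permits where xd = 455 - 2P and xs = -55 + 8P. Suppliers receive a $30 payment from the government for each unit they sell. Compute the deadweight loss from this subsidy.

Pre-subsidy: 455 - 2P = -55 + 8P gives P* = 51, x* = 353.
With the subsidy, sellers receive Ps = Pb + 30 for each unit, where Pb is the price buyers pay.
Supply in terms of Pb becomes xs = -55 + 8(Pb + 30) = 185 + 8Pb. Setting this equal to demand: 455 - 2Pb = 185 + 8Pb, so Pb = 27.
Sellers receive Ps = 27 + 30 = 57; x' = 455 − 2·27 = 401.
The subsidy expands output by 401 − 353 = 48 past the efficient level; on those units the gap between marginal cost and willingness to pay runs from 0 up to 30.
DWL = ½ × 30 × 48 = 720.

Deadweight loss = $720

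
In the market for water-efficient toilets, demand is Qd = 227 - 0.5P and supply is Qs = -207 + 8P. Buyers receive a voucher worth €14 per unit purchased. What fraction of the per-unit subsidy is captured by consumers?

Pre-subsidy: 227 - 0.5P = -207 + 8P gives P* = 868/17, Q* = 3425/17.
With the rebate, buyers effectively pay Pb = Ps − 14, where Ps is the price sellers receive.
Demand in terms of Ps becomes Qd = 227 − 0.5(Ps − 14) = 234 - 0.5Ps. Setting this equal to supply: 234 - 0.5Ps = -207 + 8Ps, so Ps = 882/17.
Buyers pay Pb = 882/17 − 14 = 644/17; Q' = -207 + 8·(882/17) = 3537/17.
Buyers' price falls by P* − Pb = 868/17 − 644/17 = 224/17; sellers' price rises by Ps − P* = 882/17 − 868/17 = 14/17.
So consumers capture (224/17)/14 = 16/17 of each unit of subsidy.

Consumer share = 16/17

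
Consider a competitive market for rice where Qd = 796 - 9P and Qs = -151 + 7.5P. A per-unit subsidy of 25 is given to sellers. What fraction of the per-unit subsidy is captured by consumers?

Consumer share = 5/11

Pre-subsidy: 796 - 9P = -151 + 7.5P gives P* = 1894/33, Q* = 3074/11.
With the subsidy, sellers receive Ps = Pb + 25 for each unit, where Pb is the price buyers pay.
Supply in terms of Pb becomes Qs = -151 + 7.5(Pb + 25) = 36.5 + 7.5Pb. Setting this equal to demand: 796 - 9Pb = 36.5 + 7.5Pb, so Pb = 1519/33.
Sellers receive Ps = 1519/33 + 25 = 2344/33; Q' = 796 − 9·(1519/33) = 4199/11.
Buyers' price falls by P* − Pb = 1894/33 − 1519/33 = 125/11; sellers' price rises by Ps − P* = 2344/33 − 1894/33 = 150/11.
So consumers capture (125/11)/25 = 5/11 of each unit of subsidy.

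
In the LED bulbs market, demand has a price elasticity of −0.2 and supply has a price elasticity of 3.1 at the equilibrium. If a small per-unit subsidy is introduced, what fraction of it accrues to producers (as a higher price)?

For a small subsidy around the equilibrium, the benefit split depends on the relative slopes, which at a point are proportional to the elasticities.
Buyer share = εs/(εs + |εd|) = 3.1/(3.1 + 0.2) = 31/33; seller share = |εd|/(εs + |εd|) = 2/33.
So producers capture 2/33 of the subsidy.

Producer share = 2/33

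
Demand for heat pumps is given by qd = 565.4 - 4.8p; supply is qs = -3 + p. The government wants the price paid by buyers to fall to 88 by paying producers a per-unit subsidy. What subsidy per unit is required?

At a buyer price of 88, quantity demanded is 565.4 − 4.8·88 = 143.
Sellers supply 143 only when they receive ps with -3 + 1·ps = 143, i.e. ps = 146.
s = ps − pb = 146 − 88 = 58.

Required subsidy s = 58 per unit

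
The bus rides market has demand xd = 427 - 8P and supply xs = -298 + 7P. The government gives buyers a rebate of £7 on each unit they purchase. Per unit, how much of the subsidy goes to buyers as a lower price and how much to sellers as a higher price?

Pre-subsidy: 427 - 8P = -298 + 7P gives P* = 145/3, x* = 121/3.
With the rebate, buyers effectively pay Pb = Ps − 7, where Ps is the price sellers receive.
Demand in terms of Ps becomes xd = 427 − 8(Ps − 7) = 483 - 8Ps. Setting this equal to supply: 483 - 8Ps = -298 + 7Ps, so Ps = 781/15.
Buyers pay Pb = 781/15 − 7 = 676/15; x' = -298 + 7·(781/15) = 997/15.
Buyers' price falls by P* − Pb = 145/3 − 676/15 = 49/15; sellers' price rises by Ps − P* = 781/15 − 145/3 = 56/15.

Buyers gain 49/15 per unit; sellers gain 56/15 per unit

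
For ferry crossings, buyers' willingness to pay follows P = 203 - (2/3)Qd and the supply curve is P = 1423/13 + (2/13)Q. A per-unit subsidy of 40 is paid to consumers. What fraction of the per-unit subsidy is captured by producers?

Pre-subsidy: 203 - (2/3)Q = 1423/13 + (2/13)Q gives Q* = 114 and P* = 127.
With the rebate, buyers effectively pay Pb = Ps − 40, where Ps is the price sellers receive.
On the curves, Pb = 203 - (2/3)Q and Ps = 1423/13 + (2/13)Q; the wedge Ps − Pb = 40 gives 1423/13 + (2/13)Q − (203 - (2/3)Q) = 40, so Q' = 162.75.
Then Pb = 203 − (2/3)·162.75 = 94.5 and Ps = 1423/13 + (2/13)·162.75 = 134.5.
Buyers' price falls by P* − Pb = 127 − 94.5 = 32.5; sellers' price rises by Ps − P* = 134.5 − 127 = 7.5.
So producers capture 7.5/40 = 0.1875 of each unit of subsidy.

Producer share = 0.1875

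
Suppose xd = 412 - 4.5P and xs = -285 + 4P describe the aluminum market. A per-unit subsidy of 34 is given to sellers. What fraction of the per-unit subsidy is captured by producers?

Pre-subsidy: 412 - 4.5P = -285 + 4P gives P* = 82, x* = 43.
With the subsidy, sellers receive Ps = Pb + 34 for each unit, where Pb is the price buyers pay.
Supply in terms of Pb becomes xs = -285 + 4(Pb + 34) = -149 + 4Pb. Setting this equal to demand: 412 - 4.5Pb = -149 + 4Pb, so Pb = 66.
Sellers receive Ps = 66 + 34 = 100; x' = 412 − 4.5·66 = 115.
Buyers' price falls by P* − Pb = 82 − 66 = 16; sellers' price rises by Ps − P* = 100 − 82 = 18.
So producers capture 18/34 = 9/17 of each unit of subsidy.

Producer share = 9/17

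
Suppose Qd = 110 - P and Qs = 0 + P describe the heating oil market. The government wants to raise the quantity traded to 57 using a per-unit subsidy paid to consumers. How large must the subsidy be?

Required subsidy s = 4 per unit

At Q = 57, invert demand for the buyer price: Pb = (110 − 57)/1 = 53; invert supply for the seller price: Ps = (57 − (0))/1 = 57.
The subsidy must fill the gap: s = Ps − Pb = 57 − 53 = 4.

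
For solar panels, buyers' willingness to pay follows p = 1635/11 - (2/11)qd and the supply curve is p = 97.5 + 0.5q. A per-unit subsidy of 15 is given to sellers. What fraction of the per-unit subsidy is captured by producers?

Pre-subsidy: 1635/11 - (2/11)q = 97.5 + 0.5q gives q* = 75 and p* = 135.
With the subsidy, sellers receive ps = pb + 15 for each unit, where pb is the price buyers pay.
On the curves, pb = 1635/11 - (2/11)q and ps = 97.5 + 0.5q; the wedge ps − pb = 15 gives 97.5 + 0.5q − (1635/11 - (2/11)q) = 15, so q' = 97.
Then pb = 1635/11 − (2/11)·97 = 131 and ps = 97.5 + 0.5·97 = 146.
Buyers' price falls by p* − pb = 135 − 131 = 4; sellers' price rises by ps − p* = 146 − 135 = 11.
So producers capture 11/15 = 11/15 of each unit of subsidy.

Producer share = 11/15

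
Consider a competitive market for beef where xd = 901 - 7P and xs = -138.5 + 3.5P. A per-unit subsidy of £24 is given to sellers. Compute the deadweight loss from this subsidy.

Pre-subsidy: 901 - 7P = -138.5 + 3.5P gives P* = 99, x* = 208.
With the subsidy, sellers receive Ps = Pb + 24 for each unit, where Pb is the price buyers pay.
Supply in terms of Pb becomes xs = -138.5 + 3.5(Pb + 24) = -54.5 + 3.5Pb. Setting this equal to demand: 901 - 7Pb = -54.5 + 3.5Pb, so Pb = 91.
Sellers receive Ps = 91 + 24 = 115; x' = 901 − 7·91 = 264.
The subsidy expands output by 264 − 208 = 56 past the efficient level; on those units the gap between marginal cost and willingness to pay runs from 0 up to 24.
DWL = ½ × 24 × 56 = 672.

Deadweight loss = £672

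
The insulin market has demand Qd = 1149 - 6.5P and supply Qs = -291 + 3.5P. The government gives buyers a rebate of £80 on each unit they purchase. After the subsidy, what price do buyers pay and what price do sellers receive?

Pre-subsidy: 1149 - 6.5P = -291 + 3.5P gives P* = 144, Q* = 213.
With the rebate, buyers effectively pay Pb = Ps − 80, where Ps is the price sellers receive.
Demand in terms of Ps becomes Qd = 1149 − 6.5(Ps − 80) = 1669 - 6.5Ps. Setting this equal to supply: 1669 - 6.5Ps = -291 + 3.5Ps, so Ps = 196.
Buyers pay Pb = 196 − 80 = 116; Q' = -291 + 3.5·196 = 395.

Buyers pay £116; sellers receive £196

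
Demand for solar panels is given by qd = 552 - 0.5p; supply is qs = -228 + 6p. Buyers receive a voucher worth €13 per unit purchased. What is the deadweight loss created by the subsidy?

Pre-subsidy: 552 - 0.5p = -228 + 6p gives p* = 120, q* = 492.
With the rebate, buyers effectively pay pb = ps − 13, where ps is the price sellers receive.
Demand in terms of ps becomes qd = 552 − 0.5(ps − 13) = 558.5 - 0.5ps. Setting this equal to supply: 558.5 - 0.5ps = -228 + 6ps, so ps = 121.
Buyers pay pb = 121 − 13 = 108; q' = -228 + 6·121 = 498.
The subsidy expands output by 498 − 492 = 6 past the efficient level; on those units the gap between marginal cost and willingness to pay runs from 0 up to 13.
DWL = ½ × 13 × 6 = 39.

Deadweight loss = €39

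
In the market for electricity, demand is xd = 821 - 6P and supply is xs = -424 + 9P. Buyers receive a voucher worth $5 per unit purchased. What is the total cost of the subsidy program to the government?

Pre-subsidy: 821 - 6P = -424 + 9P gives P* = 83, x* = 323.
With the rebate, buyers effectively pay Pb = Ps − 5, where Ps is the price sellers receive.
Demand in terms of Ps becomes xd = 821 − 6(Ps − 5) = 851 - 6Ps. Setting this equal to supply: 851 - 6Ps = -424 + 9Ps, so Ps = 85.
Buyers pay Pb = 85 − 5 = 80; x' = -424 + 9·85 = 341.
Government outlay = subsidy × quantity = 5 × 341 = 1705.

Government cost = $1705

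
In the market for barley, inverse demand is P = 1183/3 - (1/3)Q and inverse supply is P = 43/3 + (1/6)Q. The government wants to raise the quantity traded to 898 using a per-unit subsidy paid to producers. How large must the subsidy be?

Required subsidy s = 69 per unit

At Q = 898, from the demand curve buyers pay Pb = 1183/3 − (1/3)·898 = 95; from the supply curve sellers need Ps = 43/3 + (1/6)·898 = 164.
The subsidy must fill the gap: s = Ps − Pb = 164 − 95 = 69.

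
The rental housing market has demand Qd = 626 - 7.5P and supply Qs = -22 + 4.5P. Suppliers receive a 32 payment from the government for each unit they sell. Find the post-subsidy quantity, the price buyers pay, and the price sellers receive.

Pre-subsidy: 626 - 7.5P = -22 + 4.5P gives P* = 54, Q* = 221.
With the subsidy, sellers receive Ps = Pb + 32 for each unit, where Pb is the price buyers pay.
Supply in terms of Pb becomes Qs = -22 + 4.5(Pb + 32) = 122 + 4.5Pb. Setting this equal to demand: 626 - 7.5Pb = 122 + 4.5Pb, so Pb = 42.
Sellers receive Ps = 42 + 32 = 74; Q' = 626 − 7.5·42 = 311.

Q' = 311; buyers pay 42; sellers receive 74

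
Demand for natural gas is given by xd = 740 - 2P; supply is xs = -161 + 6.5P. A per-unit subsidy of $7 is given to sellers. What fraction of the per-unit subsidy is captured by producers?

Producer share = 4/17

Pre-subsidy: 740 - 2P = -161 + 6.5P gives P* = 106, x* = 528.
With the subsidy, sellers receive Ps = Pb + 7 for each unit, where Pb is the price buyers pay.
Supply in terms of Pb becomes xs = -161 + 6.5(Pb + 7) = -115.5 + 6.5Pb. Setting this equal to demand: 740 - 2Pb = -115.5 + 6.5Pb, so Pb = 1711/17.
Sellers receive Ps = 1711/17 + 7 = 1830/17; x' = 740 − 2·(1711/17) = 9158/17.
Buyers' price falls by P* − Pb = 106 − 1711/17 = 91/17; sellers' price rises by Ps − P* = 1830/17 − 106 = 28/17.
So producers capture (28/17)/7 = 4/17 of each unit of subsidy.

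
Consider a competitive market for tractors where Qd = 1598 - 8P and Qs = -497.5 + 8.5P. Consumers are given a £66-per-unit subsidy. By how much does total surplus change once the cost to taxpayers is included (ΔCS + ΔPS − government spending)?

Net change in total surplus = -£8976

Pre-subsidy: 1598 - 8P = -497.5 + 8.5P gives P* = 127, Q* = 582.
With the rebate, buyers effectively pay Pb = Ps − 66, where Ps is the price sellers receive.
Demand in terms of Ps becomes Qd = 1598 − 8(Ps − 66) = 2126 - 8Ps. Setting this equal to supply: 2126 - 8Ps = -497.5 + 8.5Ps, so Ps = 159.
Buyers pay Pb = 159 − 66 = 93; Q' = -497.5 + 8.5·159 = 854.
ΔCS = ½(582 + 854)(127 − 93) = 24412; ΔPS = ½(582 + 854)(159 − 127) = 22976.
Government spending = 66 × 854 = 56364.
Net change = 24412 + 22976 − 56364 = -8976. The loss equals the DWL triangle ½·66·272.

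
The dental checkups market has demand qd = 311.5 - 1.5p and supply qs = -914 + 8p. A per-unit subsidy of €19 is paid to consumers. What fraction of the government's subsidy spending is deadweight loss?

Pre-subsidy: 311.5 - 1.5p = -914 + 8p gives p* = 129, q* = 118.
With the rebate, buyers effectively pay pb = ps − 19, where ps is the price sellers receive.
Demand in terms of ps becomes qd = 311.5 − 1.5(ps − 19) = 340 - 1.5ps. Setting this equal to supply: 340 - 1.5ps = -914 + 8ps, so ps = 132.
Buyers pay pb = 132 − 19 = 113; q' = -914 + 8·132 = 142.
ΔCS = ½(118 + 142)(129 − 113) = 2080; ΔPS = ½(118 + 142)(132 − 129) = 390.
Government spending = 19 × 142 = 2698.
DWL = ½ × 19 × (142 − 118) = 228; fraction = 228 / 2698 = 6/71.

DWL / government spending = 6/71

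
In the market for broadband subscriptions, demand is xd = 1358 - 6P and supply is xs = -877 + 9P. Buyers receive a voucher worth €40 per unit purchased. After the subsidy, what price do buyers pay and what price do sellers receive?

Pre-subsidy: 1358 - 6P = -877 + 9P gives P* = 149, x* = 464.
With the rebate, buyers effectively pay Pb = Ps − 40, where Ps is the price sellers receive.
Demand in terms of Ps becomes xd = 1358 − 6(Ps − 40) = 1598 - 6Ps. Setting this equal to supply: 1598 - 6Ps = -877 + 9Ps, so Ps = 165.
Buyers pay Pb = 165 − 40 = 125; x' = -877 + 9·165 = 608.

Buyers pay €125; sellers receive €165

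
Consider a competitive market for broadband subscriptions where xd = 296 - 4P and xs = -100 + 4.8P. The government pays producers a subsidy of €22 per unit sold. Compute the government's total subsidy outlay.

Pre-subsidy: 296 - 4P = -100 + 4.8P gives P* = 45, x* = 116.
With the subsidy, sellers receive Ps = Pb + 22 for each unit, where Pb is the price buyers pay.
Supply in terms of Pb becomes xs = -100 + 4.8(Pb + 22) = 5.6 + 4.8Pb. Setting this equal to demand: 296 - 4Pb = 5.6 + 4.8Pb, so Pb = 33.
Sellers receive Ps = 33 + 22 = 55; x' = 296 − 4·33 = 164.
Government outlay = subsidy × quantity = 22 × 164 = 3608.

Government cost = €3608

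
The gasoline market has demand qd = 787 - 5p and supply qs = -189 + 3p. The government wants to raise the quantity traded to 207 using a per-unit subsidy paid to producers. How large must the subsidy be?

At q = 207, invert demand for the buyer price: pb = (787 − 207)/5 = 116; invert supply for the seller price: ps = (207 − (-189))/3 = 132.
The subsidy must fill the gap: s = ps − pb = 132 − 116 = 16.

Required subsidy s = 16 per unit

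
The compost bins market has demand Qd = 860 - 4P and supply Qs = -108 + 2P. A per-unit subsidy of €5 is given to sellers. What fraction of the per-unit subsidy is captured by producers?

Producer share = 2/3

Pre-subsidy: 860 - 4P = -108 + 2P gives P* = 484/3, Q* = 644/3.
With the subsidy, sellers receive Ps = Pb + 5 for each unit, where Pb is the price buyers pay.
Supply in terms of Pb becomes Qs = -108 + 2(Pb + 5) = -98 + 2Pb. Setting this equal to demand: 860 - 4Pb = -98 + 2Pb, so Pb = 479/3.
Sellers receive Ps = 479/3 + 5 = 494/3; Q' = 860 − 4·(479/3) = 664/3.
Buyers' price falls by P* − Pb = 484/3 − 479/3 = 5/3; sellers' price rises by Ps − P* = 494/3 − 484/3 = 10/3.
So producers capture (10/3)/5 = 2/3 of each unit of subsidy.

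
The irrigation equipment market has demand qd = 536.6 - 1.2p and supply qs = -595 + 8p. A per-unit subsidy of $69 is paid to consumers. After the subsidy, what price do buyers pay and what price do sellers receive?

Pre-subsidy: 536.6 - 1.2p = -595 + 8p gives p* = 123, q* = 389.
With the rebate, buyers effectively pay pb = ps − 69, where ps is the price sellers receive.
Demand in terms of ps becomes qd = 536.6 − 1.2(ps − 69) = 619.4 - 1.2ps. Setting this equal to supply: 619.4 - 1.2ps = -595 + 8ps, so ps = 132.
Buyers pay pb = 132 − 69 = 63; q' = -595 + 8·132 = 461.

Buyers pay $63; sellers receive $132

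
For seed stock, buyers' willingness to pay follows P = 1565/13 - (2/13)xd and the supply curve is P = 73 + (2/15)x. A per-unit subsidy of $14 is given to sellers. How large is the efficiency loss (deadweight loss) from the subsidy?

Pre-subsidy: 1565/13 - (2/13)x = 73 + (2/15)x gives x* = 165 and P* = 95.
With the subsidy, sellers receive Ps = Pb + 14 for each unit, where Pb is the price buyers pay.
On the curves, Pb = 1565/13 - (2/13)x and Ps = 73 + (2/15)x; the wedge Ps − Pb = 14 gives 73 + (2/15)x − (1565/13 - (2/13)x) = 14, so x' = 213.75.
Then Pb = 1565/13 − (2/13)·213.75 = 87.5 and Ps = 73 + (2/15)·213.75 = 101.5.
The subsidy expands output by 213.75 − 165 = 48.75 past the efficient level; on those units the gap between marginal cost and willingness to pay runs from 0 up to 14.
DWL = ½ × 14 × 48.75 = 341.25.

Deadweight loss = $341.25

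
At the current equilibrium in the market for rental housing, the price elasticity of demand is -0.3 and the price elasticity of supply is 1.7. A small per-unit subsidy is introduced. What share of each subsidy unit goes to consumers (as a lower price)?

Consumer share = 0.85

For a small subsidy around the equilibrium, the benefit split depends on the relative slopes, which at a point are proportional to the elasticities.
Buyer share = εs/(εs + |εd|) = 1.7/(1.7 + 0.3) = 0.85; seller share = |εd|/(εs + |εd|) = 0.15.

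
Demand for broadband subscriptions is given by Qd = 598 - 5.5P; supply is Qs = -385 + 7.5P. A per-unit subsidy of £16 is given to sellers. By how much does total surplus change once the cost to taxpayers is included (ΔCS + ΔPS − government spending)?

Pre-subsidy: 598 - 5.5P = -385 + 7.5P gives P* = 983/13, Q* = 4735/26.
With the subsidy, sellers receive Ps = Pb + 16 for each unit, where Pb is the price buyers pay.
Supply in terms of Pb becomes Qs = -385 + 7.5(Pb + 16) = -265 + 7.5Pb. Setting this equal to demand: 598 - 5.5Pb = -265 + 7.5Pb, so Pb = 863/13.
Sellers receive Ps = 863/13 + 16 = 1071/13; Q' = 598 − 5.5·(863/13) = 6055/26.
ΔCS = ½(4735/26 + 6055/26)(983/13 − 863/13) = 24900/13; ΔPS = ½(4735/26 + 6055/26)(1071/13 − 983/13) = 18260/13.
Government spending = 16 × 6055/26 = 48440/13.
Net change = 24900/13 + 18260/13 − 48440/13 = -5280/13. The loss equals the DWL triangle ½·16·660/13.

Net change in total surplus = -5280/13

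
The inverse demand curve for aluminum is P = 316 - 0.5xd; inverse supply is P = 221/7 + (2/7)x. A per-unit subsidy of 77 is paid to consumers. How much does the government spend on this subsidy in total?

Pre-subsidy: 316 - 0.5x = 221/7 + (2/7)x gives x* = 362 and P* = 135.
With the rebate, buyers effectively pay Pb = Ps − 77, where Ps is the price sellers receive.
On the curves, Pb = 316 - 0.5x and Ps = 221/7 + (2/7)x; the wedge Ps − Pb = 77 gives 221/7 + (2/7)x − (316 - 0.5x) = 77, so x' = 460.
Then Pb = 316 − 0.5·460 = 86 and Ps = 221/7 + (2/7)·460 = 163.
Government outlay = subsidy × quantity = 77 × 460 = 35420.

Government cost = 35420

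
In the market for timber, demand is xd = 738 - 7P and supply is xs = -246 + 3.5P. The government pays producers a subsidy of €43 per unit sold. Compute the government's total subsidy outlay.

Pre-subsidy: 738 - 7P = -246 + 3.5P gives P* = 656/7, x* = 82.
With the subsidy, sellers receive Ps = Pb + 43 for each unit, where Pb is the price buyers pay.
Supply in terms of Pb becomes xs = -246 + 3.5(Pb + 43) = -95.5 + 3.5Pb. Setting this equal to demand: 738 - 7Pb = -95.5 + 3.5Pb, so Pb = 1667/21.
Sellers receive Ps = 1667/21 + 43 = 2570/21; x' = 738 − 7·(1667/21) = 547/3.
Government outlay = subsidy × quantity = 43 × 547/3 = 23521/3.

Government cost = 23521/3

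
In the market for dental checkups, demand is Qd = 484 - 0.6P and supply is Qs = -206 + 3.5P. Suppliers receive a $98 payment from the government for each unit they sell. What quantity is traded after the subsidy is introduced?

Pre-subsidy: 484 - 0.6P = -206 + 3.5P gives P* = 6900/41, Q* = 15704/41.
With the subsidy, sellers receive Ps = Pb + 98 for each unit, where Pb is the price buyers pay.
Supply in terms of Pb becomes Qs = -206 + 3.5(Pb + 98) = 137 + 3.5Pb. Setting this equal to demand: 484 - 0.6Pb = 137 + 3.5Pb, so Pb = 3470/41.
Sellers receive Ps = 3470/41 + 98 = 7488/41; Q' = 484 − 0.6·(3470/41) = 17762/41.

Q' = 17762/41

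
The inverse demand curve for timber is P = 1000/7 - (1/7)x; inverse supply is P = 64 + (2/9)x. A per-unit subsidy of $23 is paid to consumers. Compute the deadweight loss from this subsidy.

Deadweight loss = $724.5

Pre-subsidy: 1000/7 - (1/7)x = 64 + (2/9)x gives x* = 216 and P* = 112.
With the rebate, buyers effectively pay Pb = Ps − 23, where Ps is the price sellers receive.
On the curves, Pb = 1000/7 - (1/7)x and Ps = 64 + (2/9)x; the wedge Ps − Pb = 23 gives 64 + (2/9)x − (1000/7 - (1/7)x) = 23, so x' = 279.
Then Pb = 1000/7 − (1/7)·279 = 103 and Ps = 64 + (2/9)·279 = 126.
The subsidy expands output by 279 − 216 = 63 past the efficient level; on those units the gap between marginal cost and willingness to pay runs from 0 up to 23.
DWL = ½ × 23 × 63 = 724.5.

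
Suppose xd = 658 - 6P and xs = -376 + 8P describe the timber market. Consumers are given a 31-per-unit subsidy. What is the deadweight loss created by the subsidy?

Pre-subsidy: 658 - 6P = -376 + 8P gives P* = 517/7, x* = 1504/7.
With the rebate, buyers effectively pay Pb = Ps − 31, where Ps is the price sellers receive.
Demand in terms of Ps becomes xd = 658 − 6(Ps − 31) = 844 - 6Ps. Setting this equal to supply: 844 - 6Ps = -376 + 8Ps, so Ps = 610/7.
Buyers pay Pb = 610/7 − 31 = 393/7; x' = -376 + 8·(610/7) = 2248/7.
The subsidy expands output by 2248/7 − 1504/7 = 744/7 past the efficient level; on those units the gap between marginal cost and willingness to pay runs from 0 up to 31.
DWL = ½ × 31 × 744/7 = 11532/7.

Deadweight loss = 11532/7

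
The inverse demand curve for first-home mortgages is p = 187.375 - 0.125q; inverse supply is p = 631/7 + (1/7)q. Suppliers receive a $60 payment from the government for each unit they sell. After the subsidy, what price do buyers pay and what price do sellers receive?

Pre-subsidy: 187.375 - 0.125q = 631/7 + (1/7)q gives q* = 363 and p* = 142.
With the subsidy, sellers receive ps = pb + 60 for each unit, where pb is the price buyers pay.
On the curves, pb = 187.375 - 0.125q and ps = 631/7 + (1/7)q; the wedge ps − pb = 60 gives 631/7 + (1/7)q − (187.375 - 0.125q) = 60, so q' = 587.
Then pb = 187.375 − 0.125·587 = 114 and ps = 631/7 + (1/7)·587 = 174.

Buyers pay $114; sellers receive $174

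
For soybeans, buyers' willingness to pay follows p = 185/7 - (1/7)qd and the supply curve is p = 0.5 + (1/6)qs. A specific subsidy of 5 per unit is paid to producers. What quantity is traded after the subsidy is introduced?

q' = 1299/13

Pre-subsidy: 185/7 - (1/7)q = 0.5 + (1/6)q gives q* = 1089/13 and p* = 188/13.
With the subsidy, sellers receive ps = pb + 5 for each unit, where pb is the price buyers pay.
On the curves, pb = 185/7 - (1/7)q and ps = 0.5 + (1/6)q; the wedge ps − pb = 5 gives 0.5 + (1/6)q − (185/7 - (1/7)q) = 5, so q' = 1299/13.
Then pb = 185/7 − (1/7)·(1299/13) = 158/13 and ps = 0.5 + (1/6)·(1299/13) = 223/13.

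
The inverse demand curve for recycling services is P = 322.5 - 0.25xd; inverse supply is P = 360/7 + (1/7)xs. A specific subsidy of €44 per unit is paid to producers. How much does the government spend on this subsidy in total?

Government cost = €35288

Pre-subsidy: 322.5 - 0.25x = 360/7 + (1/7)x gives x* = 690 and P* = 150.
With the subsidy, sellers receive Ps = Pb + 44 for each unit, where Pb is the price buyers pay.
On the curves, Pb = 322.5 - 0.25x and Ps = 360/7 + (1/7)x; the wedge Ps − Pb = 44 gives 360/7 + (1/7)x − (322.5 - 0.25x) = 44, so x' = 802.
Then Pb = 322.5 − 0.25·802 = 122 and Ps = 360/7 + (1/7)·802 = 166.
Government outlay = subsidy × quantity = 44 × 802 = 35288.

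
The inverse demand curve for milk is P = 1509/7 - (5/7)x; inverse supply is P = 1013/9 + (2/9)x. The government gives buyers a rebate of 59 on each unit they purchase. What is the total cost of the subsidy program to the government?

Pre-subsidy: 1509/7 - (5/7)x = 1013/9 + (2/9)x gives x* = 110 and P* = 137.
With the rebate, buyers effectively pay Pb = Ps − 59, where Ps is the price sellers receive.
On the curves, Pb = 1509/7 - (5/7)x and Ps = 1013/9 + (2/9)x; the wedge Ps − Pb = 59 gives 1013/9 + (2/9)x − (1509/7 - (5/7)x) = 59, so x' = 173.
Then Pb = 1509/7 − (5/7)·173 = 92 and Ps = 1013/9 + (2/9)·173 = 151.
Government outlay = subsidy × quantity = 59 × 173 = 10207.

Government cost = 10207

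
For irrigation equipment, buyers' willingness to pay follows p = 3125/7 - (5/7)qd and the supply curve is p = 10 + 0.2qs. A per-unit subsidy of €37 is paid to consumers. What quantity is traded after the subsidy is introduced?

q' = 517.8125

Pre-subsidy: 3125/7 - (5/7)q = 10 + 0.2q gives q* = 477.34375 and p* = 105.46875.
With the rebate, buyers effectively pay pb = ps − 37, where ps is the price sellers receive.
On the curves, pb = 3125/7 - (5/7)q and ps = 10 + 0.2q; the wedge ps − pb = 37 gives 10 + 0.2q − (3125/7 - (5/7)q) = 37, so q' = 517.8125.
Then pb = 3125/7 − (5/7)·517.8125 = 76.5625 and ps = 10 + 0.2·517.8125 = 113.5625.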